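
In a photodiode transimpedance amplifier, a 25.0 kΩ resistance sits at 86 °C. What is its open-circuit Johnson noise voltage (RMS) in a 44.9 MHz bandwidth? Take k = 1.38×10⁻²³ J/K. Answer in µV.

149 µV

T = 86 °C + 273.15 = 359.15 K
V_n = √(4kTRB)
4kTRB = 4 × 1.38×10⁻²³ × 359.15 × 2.50×10⁴ × 4.49×10⁷ = 2.23×10⁻⁸ V²
V_n = √(2.23×10⁻⁸) = 1.49×10⁻⁴ V = 149 µV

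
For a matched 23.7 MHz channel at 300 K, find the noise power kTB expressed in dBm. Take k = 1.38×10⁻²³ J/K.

P_n = kTB = 1.38×10⁻²³ × 300 × 2.37×10⁷ = 9.81×10⁻¹⁴ W
In dBm: 10 log₁₀(9.81×10⁻¹⁴ / 10⁻³) = −100.1 dBm

−100.1 dBm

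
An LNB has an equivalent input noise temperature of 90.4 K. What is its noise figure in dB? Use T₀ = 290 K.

1.18 dB

F = 1 + T_e/T₀ = 1 + 90.4/290 = 1.31172
NF = 10 log₁₀(1.31172) = 1.18 dB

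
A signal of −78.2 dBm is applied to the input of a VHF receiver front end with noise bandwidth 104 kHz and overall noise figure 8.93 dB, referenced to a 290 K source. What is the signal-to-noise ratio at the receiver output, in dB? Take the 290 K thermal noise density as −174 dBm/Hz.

Noise floor: N = −174 + 10 log₁₀(B) + NF
10 log₁₀(1.04×10⁵) = 50.17 dB
N = −174 + 50.17 + 8.93 = −114.90 dBm
SNR = P_sig − N = −78.2 − (−114.90) = 36.70 dB → 36.7 dB

36.7 dB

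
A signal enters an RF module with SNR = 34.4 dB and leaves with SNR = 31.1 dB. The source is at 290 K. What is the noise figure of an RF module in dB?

NF (dB) = SNR_in(dB) − SNR_out(dB) when the source is at T₀
NF = 34.4 − 31.1 = 3.3 dB

3.3 dB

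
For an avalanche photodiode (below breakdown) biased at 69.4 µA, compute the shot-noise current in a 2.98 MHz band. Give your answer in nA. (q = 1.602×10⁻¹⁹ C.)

I_n = √(2qI·B)
2qI·B = 2 × 1.602×10⁻¹⁹ × 6.94×10⁻⁵ × 2.98×10⁶ = 6.63×10⁻¹⁷ A²
I_n = √(6.63×10⁻¹⁷) = 8.14×10⁻⁹ A = 8.14 nA

8.14 nA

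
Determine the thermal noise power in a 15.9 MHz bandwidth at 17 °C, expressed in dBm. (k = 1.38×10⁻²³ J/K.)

T = 17 °C + 273.15 = 290.15 K
P_n = kTB = 1.38×10⁻²³ × 290.15 × 1.59×10⁷ = 6.37×10⁻¹⁴ W
In dBm: 10 log₁₀(6.37×10⁻¹⁴ / 10⁻³) = −102.0 dBm

−102.0 dBm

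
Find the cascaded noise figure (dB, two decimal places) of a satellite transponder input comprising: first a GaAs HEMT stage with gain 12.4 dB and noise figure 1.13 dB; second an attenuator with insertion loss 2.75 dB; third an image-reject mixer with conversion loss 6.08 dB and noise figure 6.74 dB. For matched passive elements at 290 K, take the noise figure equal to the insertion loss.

Convert to linear (a loss of L dB is a gain of −L dB): F_i = 10^(NF_i/10), G_i = 10^(G_i,dB/10)
  Stage 1: F_1 = 10^(1.13/10) = 1.297, G_1 = 10^(12.4/10) = 17.38
  Stage 2: F_2 = 10^(2.75/10) = 1.884, G_2 = 10^(−2.75/10) = 0.5309
  Stage 3: F_3 = 10^(6.74/10) = 4.721, G_3 = 10^(−6.08/10) = 0.2466
Friis cascade:
  F = 1.297 + (1.884 − 1)/17.38 + (4.721 − 1)/9.226 = 1.751
NF = 10 log₁₀(1.751) = 2.43 dB

2.43 dB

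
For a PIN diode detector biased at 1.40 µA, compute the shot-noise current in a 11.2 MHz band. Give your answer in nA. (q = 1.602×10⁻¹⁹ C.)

I_n = √(2qI·B)
2qI·B = 2 × 1.602×10⁻¹⁹ × 1.40×10⁻⁶ × 1.12×10⁷ = 5.02×10⁻¹⁸ A²
I_n = √(5.02×10⁻¹⁸) = 2.24×10⁻⁹ A = 2.24 nA

2.24 nA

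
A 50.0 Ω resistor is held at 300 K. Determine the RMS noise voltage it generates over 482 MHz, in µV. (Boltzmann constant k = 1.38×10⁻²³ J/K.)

20.0 µV

V_n = √(4kTRB)
4kTRB = 4 × 1.38×10⁻²³ × 300 × 5.00×10¹ × 4.82×10⁸ = 3.99×10⁻¹⁰ V²
V_n = √(3.99×10⁻¹⁰) = 2.00×10⁻⁵ V = 20.0 µV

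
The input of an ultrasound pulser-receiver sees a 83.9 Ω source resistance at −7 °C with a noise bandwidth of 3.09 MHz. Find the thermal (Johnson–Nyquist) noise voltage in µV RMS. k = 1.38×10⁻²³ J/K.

1.95 µV

T = −7 °C + 273.15 = 266.15 K
V_n = √(4kTRB)
4kTRB = 4 × 1.38×10⁻²³ × 266.15 × 8.39×10¹ × 3.09×10⁶ = 3.81×10⁻¹² V²
V_n = √(3.81×10⁻¹²) = 1.95×10⁻⁶ V = 1.95 µV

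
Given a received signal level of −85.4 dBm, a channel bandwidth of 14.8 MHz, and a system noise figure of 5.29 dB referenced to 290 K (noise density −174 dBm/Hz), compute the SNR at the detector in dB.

Noise floor: N = −174 + 10 log₁₀(B) + NF
10 log₁₀(1.48×10⁷) = 71.7 dB
N = −174 + 71.7 + 5.29 = −97.01 dBm
SNR = P_sig − N = −85.4 − (−97.01) = 11.61 dB → 11.6 dB

11.6 dB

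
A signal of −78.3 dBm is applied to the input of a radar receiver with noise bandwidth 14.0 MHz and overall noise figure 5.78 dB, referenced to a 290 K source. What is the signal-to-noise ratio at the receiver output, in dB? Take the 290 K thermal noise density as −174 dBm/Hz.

18.5 dB

Noise floor: N = −174 + 10 log₁₀(B) + NF
10 log₁₀(1.40×10⁷) = 71.46 dB
N = −174 + 71.46 + 5.78 = −96.76 dBm
SNR = P_sig − N = −78.3 − (−96.76) = 18.46 dB → 18.5 dB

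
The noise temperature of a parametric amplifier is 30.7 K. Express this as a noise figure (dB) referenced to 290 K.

F = 1 + T_e/T₀ = 1 + 30.7/290 = 1.10586
NF = 10 log₁₀(1.10586) = 0.437 dB

0.437 dB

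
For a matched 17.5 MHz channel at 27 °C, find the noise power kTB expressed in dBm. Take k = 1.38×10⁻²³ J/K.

T = 27 °C + 273.15 = 300.15 K
P_n = kTB = 1.38×10⁻²³ × 300.15 × 1.75×10⁷ = 7.25×10⁻¹⁴ W
In dBm: 10 log₁₀(7.25×10⁻¹⁴ / 10⁻³) = −101.4 dBm

−101.4 dBm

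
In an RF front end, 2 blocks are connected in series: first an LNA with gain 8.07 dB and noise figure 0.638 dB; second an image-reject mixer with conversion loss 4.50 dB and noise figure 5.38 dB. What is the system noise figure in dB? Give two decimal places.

Convert to linear (a loss of L dB is a gain of −L dB): F_i = 10^(NF_i/10), G_i = 10^(G_i,dB/10)
  Stage 1: F_1 = 10^(0.638/10) = 1.158, G_1 = 10^(8.07/10) = 6.412
  Stage 2: F_2 = 10^(5.38/10) = 3.451, G_2 = 10^(−4.50/10) = 0.3548
Friis cascade:
  F = 1.158 + (3.451 − 1)/6.412 = 1.541
NF = 10 log₁₀(1.541) = 1.88 dB

1.88 dB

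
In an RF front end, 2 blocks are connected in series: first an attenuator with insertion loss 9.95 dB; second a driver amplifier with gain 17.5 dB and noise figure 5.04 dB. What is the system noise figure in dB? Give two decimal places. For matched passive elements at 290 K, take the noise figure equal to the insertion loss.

14.99 dB

Convert to linear (a loss of L dB is a gain of −L dB): F_i = 10^(NF_i/10), G_i = 10^(G_i,dB/10)
  Stage 1: F_1 = 10^(9.95/10) = 9.886, G_1 = 10^(−9.95/10) = 0.1012
  Stage 2: F_2 = 10^(5.04/10) = 3.192, G_2 = 10^(17.5/10) = 56.23
Friis cascade:
  F = 9.886 + (3.192 − 1)/0.1012 = 31.55
NF = 10 log₁₀(31.55) = 14.99 dB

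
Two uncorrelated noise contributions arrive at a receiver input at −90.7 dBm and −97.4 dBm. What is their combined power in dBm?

Convert to linear, add, convert back:
P₁ = 8.51×10⁻¹³ W, P₂ = 1.82×10⁻¹³ W
P_tot = 1.03×10⁻¹² W → 10 log₁₀(P_tot / 10⁻³) = −89.9 dBm

−89.9 dBm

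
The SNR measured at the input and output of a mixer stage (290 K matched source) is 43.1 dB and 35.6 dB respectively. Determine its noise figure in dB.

7.5 dB

NF (dB) = SNR_in(dB) − SNR_out(dB) when the source is at T₀
NF = 43.1 − 35.6 = 7.5 dB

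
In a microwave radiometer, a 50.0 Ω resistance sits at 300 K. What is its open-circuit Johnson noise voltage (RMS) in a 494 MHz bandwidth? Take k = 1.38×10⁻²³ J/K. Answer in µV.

20.2 µV

V_n = √(4kTRB)
4kTRB = 4 × 1.38×10⁻²³ × 300 × 5.00×10¹ × 4.94×10⁸ = 4.09×10⁻¹⁰ V²
V_n = √(4.09×10⁻¹⁰) = 2.02×10⁻⁵ V = 20.2 µV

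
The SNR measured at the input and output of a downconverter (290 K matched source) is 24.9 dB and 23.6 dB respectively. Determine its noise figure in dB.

NF (dB) = SNR_in(dB) − SNR_out(dB) when the source is at T₀
NF = 24.9 − 23.6 = 1.3 dB

1.3 dB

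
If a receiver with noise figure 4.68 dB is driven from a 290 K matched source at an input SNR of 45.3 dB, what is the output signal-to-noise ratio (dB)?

By definition F = SNR_in/SNR_out, so in dB: SNR_out = SNR_in − NF
SNR_out = 45.3 − 4.68 = 40.62 dB

40.62 dB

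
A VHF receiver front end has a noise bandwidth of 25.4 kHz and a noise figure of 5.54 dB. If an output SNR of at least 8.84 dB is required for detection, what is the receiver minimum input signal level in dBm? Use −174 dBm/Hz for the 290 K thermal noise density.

Sensitivity = −174 + 10 log₁₀(B) + NF + SNR_min
= −174 + 44.05 + 5.54 + 8.84
= −115.57 dBm → −115.6 dBm

−115.6 dBm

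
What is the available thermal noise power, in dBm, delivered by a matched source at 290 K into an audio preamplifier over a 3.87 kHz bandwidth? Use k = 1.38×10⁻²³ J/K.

−138.1 dBm

P_n = kTB = 1.38×10⁻²³ × 290 × 3.87×10³ = 1.55×10⁻¹⁷ W
In dBm: 10 log₁₀(1.55×10⁻¹⁷ / 10⁻³) = −138.1 dBm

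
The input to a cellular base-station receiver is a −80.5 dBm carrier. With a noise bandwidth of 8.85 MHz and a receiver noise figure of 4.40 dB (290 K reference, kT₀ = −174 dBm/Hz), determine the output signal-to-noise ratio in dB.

19.6 dB

Noise floor: N = −174 + 10 log₁₀(B) + NF
10 log₁₀(8.85×10⁶) = 69.47 dB
N = −174 + 69.47 + 4.40 = −100.13 dBm
SNR = P_sig − N = −80.5 − (−100.13) = 19.63 dB → 19.6 dB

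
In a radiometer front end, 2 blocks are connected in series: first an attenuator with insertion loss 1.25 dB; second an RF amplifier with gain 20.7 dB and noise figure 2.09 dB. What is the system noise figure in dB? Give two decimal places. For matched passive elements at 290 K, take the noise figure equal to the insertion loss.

Convert to linear (a loss of L dB is a gain of −L dB): F_i = 10^(NF_i/10), G_i = 10^(G_i,dB/10)
  Stage 1: F_1 = 10^(1.25/10) = 1.334, G_1 = 10^(−1.25/10) = 0.7499
  Stage 2: F_2 = 10^(2.09/10) = 1.618, G_2 = 10^(20.7/10) = 117.5
Friis cascade:
  F = 1.334 + (1.618 − 1)/0.7499 = 2.158
NF = 10 log₁₀(2.158) = 3.34 dB

3.34 dB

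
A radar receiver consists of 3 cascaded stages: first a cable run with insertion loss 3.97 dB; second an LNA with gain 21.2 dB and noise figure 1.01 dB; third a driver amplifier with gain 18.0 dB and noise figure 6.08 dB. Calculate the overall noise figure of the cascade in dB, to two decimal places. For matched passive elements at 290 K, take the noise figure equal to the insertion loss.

Convert to linear (a loss of L dB is a gain of −L dB): F_i = 10^(NF_i/10), G_i = 10^(G_i,dB/10)
  Stage 1: F_1 = 10^(3.97/10) = 2.495, G_1 = 10^(−3.97/10) = 0.4009
  Stage 2: F_2 = 10^(1.01/10) = 1.262, G_2 = 10^(21.2/10) = 131.8
  Stage 3: F_3 = 10^(6.08/10) = 4.055, G_3 = 10^(18.0/10) = 63.10
Friis cascade:
  F = 2.495 + (1.262 − 1)/0.4009 + (4.055 − 1)/52.84 = 3.206
NF = 10 log₁₀(3.206) = 5.06 dB

5.06 dB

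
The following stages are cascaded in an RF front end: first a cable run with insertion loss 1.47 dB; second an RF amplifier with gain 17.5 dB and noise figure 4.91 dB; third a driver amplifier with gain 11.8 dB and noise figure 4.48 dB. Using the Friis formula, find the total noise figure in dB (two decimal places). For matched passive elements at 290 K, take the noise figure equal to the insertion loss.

6.42 dB

Convert to linear (a loss of L dB is a gain of −L dB): F_i = 10^(NF_i/10), G_i = 10^(G_i,dB/10)
  Stage 1: F_1 = 10^(1.47/10) = 1.403, G_1 = 10^(−1.47/10) = 0.7129
  Stage 2: F_2 = 10^(4.91/10) = 3.097, G_2 = 10^(17.5/10) = 56.23
  Stage 3: F_3 = 10^(4.48/10) = 2.805, G_3 = 10^(11.8/10) = 15.14
Friis cascade:
  F = 1.403 + (3.097 − 1)/0.7129 + (2.805 − 1)/40.09 = 4.390
NF = 10 log₁₀(4.390) = 6.42 dB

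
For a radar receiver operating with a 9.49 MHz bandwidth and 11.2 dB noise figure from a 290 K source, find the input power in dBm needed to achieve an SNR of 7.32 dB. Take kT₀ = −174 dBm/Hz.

Sensitivity = −174 + 10 log₁₀(B) + NF + SNR_min
= −174 + 69.77 + 11.2 + 7.32
= −85.71 dBm → −85.7 dBm

−85.7 dBm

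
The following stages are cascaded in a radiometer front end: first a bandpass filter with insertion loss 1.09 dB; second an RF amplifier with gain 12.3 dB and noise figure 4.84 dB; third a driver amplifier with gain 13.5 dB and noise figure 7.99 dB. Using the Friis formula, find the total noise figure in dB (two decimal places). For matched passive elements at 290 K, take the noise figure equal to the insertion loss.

6.35 dB

Convert to linear (a loss of L dB is a gain of −L dB): F_i = 10^(NF_i/10), G_i = 10^(G_i,dB/10)
  Stage 1: F_1 = 10^(1.09/10) = 1.285, G_1 = 10^(−1.09/10) = 0.7780
  Stage 2: F_2 = 10^(4.84/10) = 3.048, G_2 = 10^(12.3/10) = 16.98
  Stage 3: F_3 = 10^(7.99/10) = 6.295, G_3 = 10^(13.5/10) = 22.39
Friis cascade:
  F = 1.285 + (3.048 − 1)/0.7780 + (6.295 − 1)/13.21 = 4.318
NF = 10 log₁₀(4.318) = 6.35 dB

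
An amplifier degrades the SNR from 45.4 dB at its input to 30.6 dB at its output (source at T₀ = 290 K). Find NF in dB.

14.8 dB

NF (dB) = SNR_in(dB) − SNR_out(dB) when the source is at T₀
NF = 45.4 − 30.6 = 14.8 dB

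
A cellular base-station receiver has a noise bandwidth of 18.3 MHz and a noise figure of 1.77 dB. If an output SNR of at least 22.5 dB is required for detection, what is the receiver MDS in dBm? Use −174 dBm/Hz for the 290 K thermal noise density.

−77.1 dBm

Sensitivity = −174 + 10 log₁₀(B) + NF + SNR_min
= −174 + 72.62 + 1.77 + 22.5
= −77.11 dBm → −77.1 dBm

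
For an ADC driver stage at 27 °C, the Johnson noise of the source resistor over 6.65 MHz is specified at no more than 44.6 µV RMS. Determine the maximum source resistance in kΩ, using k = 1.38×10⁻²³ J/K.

18.1 kΩ

T = 27 °C + 273.15 = 300.15 K
Johnson–Nyquist: V_n = √(4kTRB) ⇒ R = V_n² / (4kTB)
4kTB = 4 × 1.38×10⁻²³ × 300.15 × 6.65×10⁶ = 1.10×10⁻¹³
R = (4.46×10⁻⁵)² / 1.10×10⁻¹³ = 1.81×10⁴ Ω = 18.1 kΩ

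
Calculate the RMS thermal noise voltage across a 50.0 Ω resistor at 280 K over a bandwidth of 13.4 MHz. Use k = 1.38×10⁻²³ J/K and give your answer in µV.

3.22 µV

V_n = √(4kTRB)
4kTRB = 4 × 1.38×10⁻²³ × 280 × 5.00×10¹ × 1.34×10⁷ = 1.04×10⁻¹¹ V²
V_n = √(1.04×10⁻¹¹) = 3.22×10⁻⁶ V = 3.22 µV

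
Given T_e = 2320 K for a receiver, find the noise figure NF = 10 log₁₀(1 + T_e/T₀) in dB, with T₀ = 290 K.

9.54 dB

F = 1 + T_e/T₀ = 1 + 2320/290 = 9
NF = 10 log₁₀(9) = 9.54 dB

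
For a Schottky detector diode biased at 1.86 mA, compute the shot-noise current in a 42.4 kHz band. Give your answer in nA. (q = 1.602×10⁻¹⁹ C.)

5.03 nA

I_n = √(2qI·B)
2qI·B = 2 × 1.602×10⁻¹⁹ × 1.86×10⁻³ × 4.24×10⁴ = 2.53×10⁻¹⁷ A²
I_n = √(2.53×10⁻¹⁷) = 5.03×10⁻⁹ A = 5.03 nA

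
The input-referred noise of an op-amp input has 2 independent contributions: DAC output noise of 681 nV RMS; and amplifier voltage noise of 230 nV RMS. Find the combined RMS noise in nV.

719 nV

Uncorrelated sources add in power (mean-square): V_tot = √(ΣV_i²)
V_tot = √[(6.81×10⁻⁷)² + (2.30×10⁻⁷)²] = 7.19×10⁻⁷ V = 719 nV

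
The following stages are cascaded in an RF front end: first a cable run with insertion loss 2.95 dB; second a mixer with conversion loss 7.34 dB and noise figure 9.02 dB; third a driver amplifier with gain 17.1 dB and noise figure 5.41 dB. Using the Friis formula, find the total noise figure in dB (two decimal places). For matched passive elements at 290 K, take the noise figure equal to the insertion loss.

Convert to linear (a loss of L dB is a gain of −L dB): F_i = 10^(NF_i/10), G_i = 10^(G_i,dB/10)
  Stage 1: F_1 = 10^(2.95/10) = 1.972, G_1 = 10^(−2.95/10) = 0.5070
  Stage 2: F_2 = 10^(9.02/10) = 7.980, G_2 = 10^(−7.34/10) = 0.1845
  Stage 3: F_3 = 10^(5.41/10) = 3.475, G_3 = 10^(17.1/10) = 51.29
Friis cascade:
  F = 1.972 + (7.980 − 1)/0.5070 + (3.475 − 1)/0.09354 = 42.20
NF = 10 log₁₀(42.20) = 16.25 dB

16.25 dB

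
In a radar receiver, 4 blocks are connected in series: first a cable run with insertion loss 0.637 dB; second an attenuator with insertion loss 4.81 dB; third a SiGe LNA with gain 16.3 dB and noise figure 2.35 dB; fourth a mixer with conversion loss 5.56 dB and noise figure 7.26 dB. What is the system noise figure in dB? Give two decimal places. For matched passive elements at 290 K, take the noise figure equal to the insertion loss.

Convert to linear (a loss of L dB is a gain of −L dB): F_i = 10^(NF_i/10), G_i = 10^(G_i,dB/10)
  Stage 1: F_1 = 10^(0.637/10) = 1.158, G_1 = 10^(−0.637/10) = 0.8636
  Stage 2: F_2 = 10^(4.81/10) = 3.027, G_2 = 10^(−4.81/10) = 0.3304
  Stage 3: F_3 = 10^(2.35/10) = 1.718, G_3 = 10^(16.3/10) = 42.66
  Stage 4: F_4 = 10^(7.26/10) = 5.321, G_4 = 10^(−5.56/10) = 0.2780
Friis cascade:
  F = 1.158 + (3.027 − 1)/0.8636 + (1.718 − 1)/0.2853 + (5.321 − 1)/12.17 = 6.376
NF = 10 log₁₀(6.376) = 8.05 dB

8.05 dB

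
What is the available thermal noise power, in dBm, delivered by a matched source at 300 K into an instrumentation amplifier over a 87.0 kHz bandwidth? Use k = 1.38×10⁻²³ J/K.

−124.4 dBm

P_n = kTB = 1.38×10⁻²³ × 300 × 8.70×10⁴ = 3.60×10⁻¹⁶ W
In dBm: 10 log₁₀(3.60×10⁻¹⁶ / 10⁻³) = −124.4 dBm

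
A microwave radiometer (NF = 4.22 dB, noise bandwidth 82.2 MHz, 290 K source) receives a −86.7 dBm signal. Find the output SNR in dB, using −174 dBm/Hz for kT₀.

3.9 dB

Noise floor: N = −174 + 10 log₁₀(B) + NF
10 log₁₀(8.22×10⁷) = 79.15 dB
N = −174 + 79.15 + 4.22 = −90.63 dBm
SNR = P_sig − N = −86.7 − (−90.63) = 3.93 dB → 3.9 dB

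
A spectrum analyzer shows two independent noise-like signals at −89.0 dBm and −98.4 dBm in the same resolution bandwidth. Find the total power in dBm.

Convert to linear, add, convert back:
P₁ = 1.26×10⁻¹² W, P₂ = 1.45×10⁻¹³ W
P_tot = 1.40×10⁻¹² W → 10 log₁₀(P_tot / 10⁻³) = −88.5 dBm

−88.5 dBm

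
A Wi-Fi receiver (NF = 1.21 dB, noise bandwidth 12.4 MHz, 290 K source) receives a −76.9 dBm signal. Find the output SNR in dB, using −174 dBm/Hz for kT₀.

Noise floor: N = −174 + 10 log₁₀(B) + NF
10 log₁₀(1.24×10⁷) = 70.93 dB
N = −174 + 70.93 + 1.21 = −101.86 dBm
SNR = P_sig − N = −76.9 − (−101.86) = 24.96 dB → 25.0 dB

25.0 dB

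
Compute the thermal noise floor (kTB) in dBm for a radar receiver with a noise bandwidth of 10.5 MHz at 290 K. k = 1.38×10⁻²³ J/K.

−103.8 dBm

P_n = kTB = 1.38×10⁻²³ × 290 × 1.05×10⁷ = 4.20×10⁻¹⁴ W
In dBm: 10 log₁₀(4.20×10⁻¹⁴ / 10⁻³) = −103.8 dBm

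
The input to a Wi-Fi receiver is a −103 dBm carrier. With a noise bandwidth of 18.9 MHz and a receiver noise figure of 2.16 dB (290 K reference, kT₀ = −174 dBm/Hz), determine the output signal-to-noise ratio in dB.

−3.9 dB

Noise floor: N = −174 + 10 log₁₀(B) + NF
10 log₁₀(1.89×10⁷) = 72.76 dB
N = −174 + 72.76 + 2.16 = −99.08 dBm
SNR = P_sig − N = −103 − (−99.08) = −3.92 dB → −3.9 dB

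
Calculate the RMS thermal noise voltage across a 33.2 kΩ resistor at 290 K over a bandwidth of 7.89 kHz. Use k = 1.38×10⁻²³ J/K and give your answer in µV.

2.05 µV

V_n = √(4kTRB)
4kTRB = 4 × 1.38×10⁻²³ × 290 × 3.32×10⁴ × 7.89×10³ = 4.19×10⁻¹² V²
V_n = √(4.19×10⁻¹²) = 2.05×10⁻⁶ V = 2.05 µV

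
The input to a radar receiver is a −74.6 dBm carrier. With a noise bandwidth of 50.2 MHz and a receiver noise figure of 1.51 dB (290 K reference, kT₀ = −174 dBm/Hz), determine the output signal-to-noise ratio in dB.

20.9 dB

Noise floor: N = −174 + 10 log₁₀(B) + NF
10 log₁₀(5.02×10⁷) = 77.01 dB
N = −174 + 77.01 + 1.51 = −95.48 dBm
SNR = P_sig − N = −74.6 − (−95.48) = 20.88 dB → 20.9 dB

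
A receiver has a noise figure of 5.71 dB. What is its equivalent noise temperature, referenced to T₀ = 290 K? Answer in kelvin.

790 K

F = 10^(5.71/10) = 3.72392
T_e = (F − 1)·T₀ = (3.72392 − 1) × 290 = 790 K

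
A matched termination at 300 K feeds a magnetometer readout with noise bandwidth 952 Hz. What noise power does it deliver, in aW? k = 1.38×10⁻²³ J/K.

3.94 aW

P_n = kTB = 1.38×10⁻²³ × 300 × 9.52×10² = 3.94×10⁻¹⁸ W = 3.94 aW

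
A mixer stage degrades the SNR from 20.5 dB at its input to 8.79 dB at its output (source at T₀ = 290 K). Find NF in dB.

NF (dB) = SNR_in(dB) − SNR_out(dB) when the source is at T₀
NF = 20.5 − 8.79 = 11.71 dB

11.71 dB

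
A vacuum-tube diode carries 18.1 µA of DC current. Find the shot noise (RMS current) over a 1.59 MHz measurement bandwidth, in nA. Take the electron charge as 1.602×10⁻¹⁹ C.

3.04 nA

I_n = √(2qI·B)
2qI·B = 2 × 1.602×10⁻¹⁹ × 1.81×10⁻⁵ × 1.59×10⁶ = 9.22×10⁻¹⁸ A²
I_n = √(9.22×10⁻¹⁸) = 3.04×10⁻⁹ A = 3.04 nA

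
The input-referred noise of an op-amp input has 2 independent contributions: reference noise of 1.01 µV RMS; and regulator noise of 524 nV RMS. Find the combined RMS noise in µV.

1.14 µV

Uncorrelated sources add in power (mean-square): V_tot = √(ΣV_i²)
V_tot = √[(1.01×10⁻⁶)² + (5.24×10⁻⁷)²] = 1.14×10⁻⁶ V = 1.14 µV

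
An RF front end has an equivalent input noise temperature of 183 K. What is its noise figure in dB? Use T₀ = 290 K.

2.12 dB

F = 1 + T_e/T₀ = 1 + 183/290 = 1.63103
NF = 10 log₁₀(1.63103) = 2.12 dB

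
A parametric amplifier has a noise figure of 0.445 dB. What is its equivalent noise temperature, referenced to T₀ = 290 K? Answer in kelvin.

31.3 K

F = 10^(0.445/10) = 1.1079
T_e = (F − 1)·T₀ = (1.1079 − 1) × 290 = 31.3 K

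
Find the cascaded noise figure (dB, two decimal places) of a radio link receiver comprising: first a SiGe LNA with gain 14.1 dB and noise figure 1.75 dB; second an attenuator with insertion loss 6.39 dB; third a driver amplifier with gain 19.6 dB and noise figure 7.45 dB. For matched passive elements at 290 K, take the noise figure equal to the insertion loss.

3.80 dB

Convert to linear (a loss of L dB is a gain of −L dB): F_i = 10^(NF_i/10), G_i = 10^(G_i,dB/10)
  Stage 1: F_1 = 10^(1.75/10) = 1.496, G_1 = 10^(14.1/10) = 25.70
  Stage 2: F_2 = 10^(6.39/10) = 4.355, G_2 = 10^(−6.39/10) = 0.2296
  Stage 3: F_3 = 10^(7.45/10) = 5.559, G_3 = 10^(19.6/10) = 91.20
Friis cascade:
  F = 1.496 + (4.355 − 1)/25.70 + (5.559 − 1)/5.902 = 2.399
NF = 10 log₁₀(2.399) = 3.80 dB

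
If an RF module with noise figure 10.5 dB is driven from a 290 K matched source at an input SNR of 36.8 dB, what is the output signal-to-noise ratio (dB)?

26.3 dB

By definition F = SNR_in/SNR_out, so in dB: SNR_out = SNR_in − NF
SNR_out = 36.8 − 10.5 = 26.3 dB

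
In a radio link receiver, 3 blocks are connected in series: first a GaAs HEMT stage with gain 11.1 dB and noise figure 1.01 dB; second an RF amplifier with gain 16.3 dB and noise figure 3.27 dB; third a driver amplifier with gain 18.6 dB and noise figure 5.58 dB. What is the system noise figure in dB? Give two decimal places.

1.32 dB

Convert to linear (a loss of L dB is a gain of −L dB): F_i = 10^(NF_i/10), G_i = 10^(G_i,dB/10)
  Stage 1: F_1 = 10^(1.01/10) = 1.262, G_1 = 10^(11.1/10) = 12.88
  Stage 2: F_2 = 10^(3.27/10) = 2.123, G_2 = 10^(16.3/10) = 42.66
  Stage 3: F_3 = 10^(5.58/10) = 3.614, G_3 = 10^(18.6/10) = 72.44
Friis cascade:
  F = 1.262 + (2.123 − 1)/12.88 + (3.614 − 1)/549.5 = 1.354
NF = 10 log₁₀(1.354) = 1.32 dB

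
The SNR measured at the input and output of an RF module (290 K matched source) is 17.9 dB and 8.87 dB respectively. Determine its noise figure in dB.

NF (dB) = SNR_in(dB) − SNR_out(dB) when the source is at T₀
NF = 17.9 − 8.87 = 9.03 dB

9.03 dB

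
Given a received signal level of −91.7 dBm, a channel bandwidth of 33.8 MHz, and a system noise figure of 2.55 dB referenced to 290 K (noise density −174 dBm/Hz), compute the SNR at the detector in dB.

Noise floor: N = −174 + 10 log₁₀(B) + NF
10 log₁₀(3.38×10⁷) = 75.29 dB
N = −174 + 75.29 + 2.55 = −96.16 dBm
SNR = P_sig − N = −91.7 − (−96.16) = 4.46 dB → 4.5 dB

4.5 dB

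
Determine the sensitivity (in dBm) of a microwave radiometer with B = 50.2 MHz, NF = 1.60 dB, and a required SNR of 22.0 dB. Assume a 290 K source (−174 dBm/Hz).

−73.4 dBm

Sensitivity = −174 + 10 log₁₀(B) + NF + SNR_min
= −174 + 77.01 + 1.60 + 22.0
= −73.39 dBm → −73.4 dBm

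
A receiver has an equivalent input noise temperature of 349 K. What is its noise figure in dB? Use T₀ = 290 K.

3.43 dB

F = 1 + T_e/T₀ = 1 + 349/290 = 2.20345
NF = 10 log₁₀(2.20345) = 3.43 dB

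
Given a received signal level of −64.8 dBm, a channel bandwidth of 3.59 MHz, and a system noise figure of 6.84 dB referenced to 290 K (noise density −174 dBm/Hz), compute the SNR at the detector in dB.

36.8 dB

Noise floor: N = −174 + 10 log₁₀(B) + NF
10 log₁₀(3.59×10⁶) = 65.55 dB
N = −174 + 65.55 + 6.84 = −101.61 dBm
SNR = P_sig − N = −64.8 − (−101.61) = 36.81 dB → 36.8 dB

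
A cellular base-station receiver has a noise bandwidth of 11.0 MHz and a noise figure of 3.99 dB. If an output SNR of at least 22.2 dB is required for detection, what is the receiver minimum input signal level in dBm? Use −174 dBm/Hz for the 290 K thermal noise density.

Sensitivity = −174 + 10 log₁₀(B) + NF + SNR_min
= −174 + 70.41 + 3.99 + 22.2
= −77.40 dBm → −77.4 dBm

−77.4 dBm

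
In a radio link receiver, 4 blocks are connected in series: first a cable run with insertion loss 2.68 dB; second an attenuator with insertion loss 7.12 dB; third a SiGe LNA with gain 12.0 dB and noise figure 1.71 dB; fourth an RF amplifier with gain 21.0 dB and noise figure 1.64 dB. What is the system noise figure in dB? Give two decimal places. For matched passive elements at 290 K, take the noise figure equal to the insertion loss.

11.59 dB

Convert to linear (a loss of L dB is a gain of −L dB): F_i = 10^(NF_i/10), G_i = 10^(G_i,dB/10)
  Stage 1: F_1 = 10^(2.68/10) = 1.854, G_1 = 10^(−2.68/10) = 0.5395
  Stage 2: F_2 = 10^(7.12/10) = 5.152, G_2 = 10^(−7.12/10) = 0.1941
  Stage 3: F_3 = 10^(1.71/10) = 1.483, G_3 = 10^(12.0/10) = 15.85
  Stage 4: F_4 = 10^(1.64/10) = 1.459, G_4 = 10^(21.0/10) = 125.9
Friis cascade:
  F = 1.854 + (5.152 − 1)/0.5395 + (1.483 − 1)/0.1047 + (1.459 − 1)/1.660 = 14.43
NF = 10 log₁₀(14.43) = 11.59 dB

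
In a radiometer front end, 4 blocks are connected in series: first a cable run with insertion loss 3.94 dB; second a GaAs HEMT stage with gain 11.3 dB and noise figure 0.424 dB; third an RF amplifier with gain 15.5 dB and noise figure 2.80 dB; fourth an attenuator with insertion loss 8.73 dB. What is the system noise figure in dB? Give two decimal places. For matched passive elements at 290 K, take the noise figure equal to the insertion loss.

4.67 dB

Convert to linear (a loss of L dB is a gain of −L dB): F_i = 10^(NF_i/10), G_i = 10^(G_i,dB/10)
  Stage 1: F_1 = 10^(3.94/10) = 2.477, G_1 = 10^(−3.94/10) = 0.4036
  Stage 2: F_2 = 10^(0.424/10) = 1.103, G_2 = 10^(11.3/10) = 13.49
  Stage 3: F_3 = 10^(2.80/10) = 1.905, G_3 = 10^(15.5/10) = 35.48
  Stage 4: F_4 = 10^(8.73/10) = 7.464, G_4 = 10^(−8.73/10) = 0.1340
Friis cascade:
  F = 2.477 + (1.103 − 1)/0.4036 + (1.905 − 1)/5.445 + (7.464 − 1)/193.2 = 2.931
NF = 10 log₁₀(2.931) = 4.67 dB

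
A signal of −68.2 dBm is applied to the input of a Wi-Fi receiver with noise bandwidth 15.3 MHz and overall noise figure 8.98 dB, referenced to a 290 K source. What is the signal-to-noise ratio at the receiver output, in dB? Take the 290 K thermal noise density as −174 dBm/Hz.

Noise floor: N = −174 + 10 log₁₀(B) + NF
10 log₁₀(1.53×10⁷) = 71.85 dB
N = −174 + 71.85 + 8.98 = −93.17 dBm
SNR = P_sig − N = −68.2 − (−93.17) = 24.97 dB → 25.0 dB

25.0 dB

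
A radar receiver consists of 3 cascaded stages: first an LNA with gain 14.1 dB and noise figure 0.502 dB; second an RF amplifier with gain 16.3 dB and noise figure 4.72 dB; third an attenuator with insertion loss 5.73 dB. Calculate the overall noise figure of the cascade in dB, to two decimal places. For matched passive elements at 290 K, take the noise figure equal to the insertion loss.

0.80 dB

Convert to linear (a loss of L dB is a gain of −L dB): F_i = 10^(NF_i/10), G_i = 10^(G_i,dB/10)
  Stage 1: F_1 = 10^(0.502/10) = 1.123, G_1 = 10^(14.1/10) = 25.70
  Stage 2: F_2 = 10^(4.72/10) = 2.965, G_2 = 10^(16.3/10) = 42.66
  Stage 3: F_3 = 10^(5.73/10) = 3.741, G_3 = 10^(−5.73/10) = 0.2673
Friis cascade:
  F = 1.123 + (2.965 − 1)/25.70 + (3.741 − 1)/1096 = 1.201
NF = 10 log₁₀(1.201) = 0.80 dB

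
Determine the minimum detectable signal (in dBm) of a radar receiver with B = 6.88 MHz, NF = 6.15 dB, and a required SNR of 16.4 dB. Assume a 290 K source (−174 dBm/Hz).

−83.1 dBm

Sensitivity = −174 + 10 log₁₀(B) + NF + SNR_min
= −174 + 68.38 + 6.15 + 16.4
= −83.07 dBm → −83.1 dBm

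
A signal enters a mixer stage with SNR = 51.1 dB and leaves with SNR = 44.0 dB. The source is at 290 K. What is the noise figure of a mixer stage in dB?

7.1 dB

NF (dB) = SNR_in(dB) − SNR_out(dB) when the source is at T₀
NF = 51.1 − 44.0 = 7.1 dB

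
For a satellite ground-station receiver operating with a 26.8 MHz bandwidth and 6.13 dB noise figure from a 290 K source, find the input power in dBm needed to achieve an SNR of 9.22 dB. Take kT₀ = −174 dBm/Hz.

−84.4 dBm

Sensitivity = −174 + 10 log₁₀(B) + NF + SNR_min
= −174 + 74.28 + 6.13 + 9.22
= −84.37 dBm → −84.4 dBm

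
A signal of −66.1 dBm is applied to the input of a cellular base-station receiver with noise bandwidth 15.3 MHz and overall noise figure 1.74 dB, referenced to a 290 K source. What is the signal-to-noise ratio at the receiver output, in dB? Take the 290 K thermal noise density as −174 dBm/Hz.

34.3 dB

Noise floor: N = −174 + 10 log₁₀(B) + NF
10 log₁₀(1.53×10⁷) = 71.85 dB
N = −174 + 71.85 + 1.74 = −100.41 dBm
SNR = P_sig − N = −66.1 − (−100.41) = 34.31 dB → 34.3 dB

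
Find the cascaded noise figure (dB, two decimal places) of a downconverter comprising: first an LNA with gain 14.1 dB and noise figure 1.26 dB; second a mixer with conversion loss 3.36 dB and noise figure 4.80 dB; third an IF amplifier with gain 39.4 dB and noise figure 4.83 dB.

Convert to linear (a loss of L dB is a gain of −L dB): F_i = 10^(NF_i/10), G_i = 10^(G_i,dB/10)
  Stage 1: F_1 = 10^(1.26/10) = 1.337, G_1 = 10^(14.1/10) = 25.70
  Stage 2: F_2 = 10^(4.80/10) = 3.020, G_2 = 10^(−3.36/10) = 0.4613
  Stage 3: F_3 = 10^(4.83/10) = 3.041, G_3 = 10^(39.4/10) = 8710
Friis cascade:
  F = 1.337 + (3.020 − 1)/25.70 + (3.041 − 1)/11.86 = 1.587
NF = 10 log₁₀(1.587) = 2.01 dB

2.01 dB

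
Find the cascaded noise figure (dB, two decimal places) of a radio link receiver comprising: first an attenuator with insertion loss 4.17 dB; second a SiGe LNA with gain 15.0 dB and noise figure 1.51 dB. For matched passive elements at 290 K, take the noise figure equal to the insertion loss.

Convert to linear (a loss of L dB is a gain of −L dB): F_i = 10^(NF_i/10), G_i = 10^(G_i,dB/10)
  Stage 1: F_1 = 10^(4.17/10) = 2.612, G_1 = 10^(−4.17/10) = 0.3828
  Stage 2: F_2 = 10^(1.51/10) = 1.416, G_2 = 10^(15.0/10) = 31.62
Friis cascade:
  F = 2.612 + (1.416 − 1)/0.3828 = 3.698
NF = 10 log₁₀(3.698) = 5.68 dB

5.68 dB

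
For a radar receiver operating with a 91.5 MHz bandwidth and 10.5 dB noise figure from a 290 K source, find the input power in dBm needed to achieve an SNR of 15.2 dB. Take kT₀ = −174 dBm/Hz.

Sensitivity = −174 + 10 log₁₀(B) + NF + SNR_min
= −174 + 79.61 + 10.5 + 15.2
= −68.69 dBm → −68.7 dBm

−68.7 dBm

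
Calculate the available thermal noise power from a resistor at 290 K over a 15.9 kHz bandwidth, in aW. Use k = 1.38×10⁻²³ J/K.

P_n = kTB = 1.38×10⁻²³ × 290 × 1.59×10⁴ = 6.36×10⁻¹⁷ W = 63.6 aW

63.6 aW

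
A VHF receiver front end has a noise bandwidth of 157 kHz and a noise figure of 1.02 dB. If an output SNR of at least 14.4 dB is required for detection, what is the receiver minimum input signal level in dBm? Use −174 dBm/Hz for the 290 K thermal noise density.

−106.6 dBm

Sensitivity = −174 + 10 log₁₀(B) + NF + SNR_min
= −174 + 51.96 + 1.02 + 14.4
= −106.62 dBm → −106.6 dBm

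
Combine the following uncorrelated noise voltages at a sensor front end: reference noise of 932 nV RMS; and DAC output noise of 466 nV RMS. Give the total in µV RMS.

Uncorrelated sources add in power (mean-square): V_tot = √(ΣV_i²)
V_tot = √[(9.32×10⁻⁷)² + (4.66×10⁻⁷)²] = 1.04×10⁻⁶ V = 1.04 µV

1.04 µV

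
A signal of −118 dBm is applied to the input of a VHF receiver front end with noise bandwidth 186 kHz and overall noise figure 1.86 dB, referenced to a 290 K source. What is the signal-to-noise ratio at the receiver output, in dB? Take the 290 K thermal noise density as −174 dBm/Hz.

Noise floor: N = −174 + 10 log₁₀(B) + NF
10 log₁₀(1.86×10⁵) = 52.7 dB
N = −174 + 52.7 + 1.86 = −119.44 dBm
SNR = P_sig − N = −118 − (−119.44) = 1.44 dB → 1.4 dB

1.4 dB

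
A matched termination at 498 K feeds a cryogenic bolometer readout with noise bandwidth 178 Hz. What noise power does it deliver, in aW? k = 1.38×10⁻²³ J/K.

1.22 aW

P_n = kTB = 1.38×10⁻²³ × 498 × 1.78×10² = 1.22×10⁻¹⁸ W = 1.22 aW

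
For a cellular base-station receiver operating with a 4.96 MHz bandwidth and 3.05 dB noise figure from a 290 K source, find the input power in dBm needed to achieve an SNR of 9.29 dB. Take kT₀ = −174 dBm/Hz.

Sensitivity = −174 + 10 log₁₀(B) + NF + SNR_min
= −174 + 66.95 + 3.05 + 9.29
= −94.71 dBm → −94.7 dBm

−94.7 dBm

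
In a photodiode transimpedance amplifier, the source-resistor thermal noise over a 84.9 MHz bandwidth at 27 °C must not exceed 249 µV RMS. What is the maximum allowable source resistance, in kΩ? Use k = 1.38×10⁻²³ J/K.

T = 27 °C + 273.15 = 300.15 K
Johnson–Nyquist: V_n = √(4kTRB) ⇒ R = V_n² / (4kTB)
4kTB = 4 × 1.38×10⁻²³ × 300.15 × 8.49×10⁷ = 1.41×10⁻¹²
R = (2.49×10⁻⁴)² / 1.41×10⁻¹² = 4.41×10⁴ Ω = 44.1 kΩ

44.1 kΩ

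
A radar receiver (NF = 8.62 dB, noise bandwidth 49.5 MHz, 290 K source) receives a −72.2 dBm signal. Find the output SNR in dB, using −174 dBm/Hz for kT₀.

Noise floor: N = −174 + 10 log₁₀(B) + NF
10 log₁₀(4.95×10⁷) = 76.95 dB
N = −174 + 76.95 + 8.62 = −88.43 dBm
SNR = P_sig − N = −72.2 − (−88.43) = 16.23 dB → 16.2 dB

16.2 dB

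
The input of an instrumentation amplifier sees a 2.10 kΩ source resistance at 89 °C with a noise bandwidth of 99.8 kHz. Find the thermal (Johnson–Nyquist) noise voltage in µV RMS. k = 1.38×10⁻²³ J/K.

T = 89 °C + 273.15 = 362.15 K
V_n = √(4kTRB)
4kTRB = 4 × 1.38×10⁻²³ × 362.15 × 2.10×10³ × 9.98×10⁴ = 4.19×10⁻¹² V²
V_n = √(4.19×10⁻¹²) = 2.05×10⁻⁶ V = 2.05 µV

2.05 µV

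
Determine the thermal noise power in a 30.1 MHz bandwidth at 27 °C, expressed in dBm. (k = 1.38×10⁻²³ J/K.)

T = 27 °C + 273.15 = 300.15 K
P_n = kTB = 1.38×10⁻²³ × 300.15 × 3.01×10⁷ = 1.25×10⁻¹³ W
In dBm: 10 log₁₀(1.25×10⁻¹³ / 10⁻³) = −99.0 dBm

−99.0 dBm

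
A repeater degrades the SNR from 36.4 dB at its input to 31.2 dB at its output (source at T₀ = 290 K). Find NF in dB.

NF (dB) = SNR_in(dB) − SNR_out(dB) when the source is at T₀
NF = 36.4 − 31.2 = 5.2 dB

5.2 dB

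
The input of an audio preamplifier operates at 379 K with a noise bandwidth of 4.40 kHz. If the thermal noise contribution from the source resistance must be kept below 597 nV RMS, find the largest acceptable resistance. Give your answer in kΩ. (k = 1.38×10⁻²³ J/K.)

Johnson–Nyquist: V_n = √(4kTRB) ⇒ R = V_n² / (4kTB)
4kTB = 4 × 1.38×10⁻²³ × 379 × 4.40×10³ = 9.21×10⁻¹⁷
R = (5.97×10⁻⁷)² / 9.21×10⁻¹⁷ = 3.87×10³ Ω = 3.87 kΩ

3.87 kΩ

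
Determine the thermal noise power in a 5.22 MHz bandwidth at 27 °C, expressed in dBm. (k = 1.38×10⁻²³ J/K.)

T = 27 °C + 273.15 = 300.15 K
P_n = kTB = 1.38×10⁻²³ × 300.15 × 5.22×10⁶ = 2.16×10⁻¹⁴ W
In dBm: 10 log₁₀(2.16×10⁻¹⁴ / 10⁻³) = −106.7 dBm

−106.7 dBm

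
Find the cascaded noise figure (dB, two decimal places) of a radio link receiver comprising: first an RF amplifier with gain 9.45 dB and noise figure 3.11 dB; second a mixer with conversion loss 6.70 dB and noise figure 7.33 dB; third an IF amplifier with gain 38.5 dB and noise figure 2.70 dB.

4.78 dB

Convert to linear (a loss of L dB is a gain of −L dB): F_i = 10^(NF_i/10), G_i = 10^(G_i,dB/10)
  Stage 1: F_1 = 10^(3.11/10) = 2.046, G_1 = 10^(9.45/10) = 8.810
  Stage 2: F_2 = 10^(7.33/10) = 5.408, G_2 = 10^(−6.70/10) = 0.2138
  Stage 3: F_3 = 10^(2.70/10) = 1.862, G_3 = 10^(38.5/10) = 7079
Friis cascade:
  F = 2.046 + (5.408 − 1)/8.810 + (1.862 − 1)/1.884 = 3.004
NF = 10 log₁₀(3.004) = 4.78 dB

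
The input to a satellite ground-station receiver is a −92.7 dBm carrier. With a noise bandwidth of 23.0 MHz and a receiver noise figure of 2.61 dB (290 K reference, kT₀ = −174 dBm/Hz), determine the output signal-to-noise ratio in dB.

5.1 dB

Noise floor: N = −174 + 10 log₁₀(B) + NF
10 log₁₀(2.30×10⁷) = 73.62 dB
N = −174 + 73.62 + 2.61 = −97.77 dBm
SNR = P_sig − N = −92.7 − (−97.77) = 5.07 dB → 5.1 dB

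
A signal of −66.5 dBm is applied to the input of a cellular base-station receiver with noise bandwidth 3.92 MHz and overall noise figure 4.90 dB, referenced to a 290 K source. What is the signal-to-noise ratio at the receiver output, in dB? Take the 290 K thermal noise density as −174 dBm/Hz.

Noise floor: N = −174 + 10 log₁₀(B) + NF
10 log₁₀(3.92×10⁶) = 65.93 dB
N = −174 + 65.93 + 4.90 = −103.17 dBm
SNR = P_sig − N = −66.5 − (−103.17) = 36.67 dB → 36.7 dB

36.7 dB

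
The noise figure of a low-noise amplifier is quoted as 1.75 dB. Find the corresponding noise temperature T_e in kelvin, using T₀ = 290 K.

144 K

F = 10^(1.75/10) = 1.49624
T_e = (F − 1)·T₀ = (1.49624 − 1) × 290 = 144 K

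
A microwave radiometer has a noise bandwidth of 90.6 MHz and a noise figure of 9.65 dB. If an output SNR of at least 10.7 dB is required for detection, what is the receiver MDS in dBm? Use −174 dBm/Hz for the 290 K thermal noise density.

Sensitivity = −174 + 10 log₁₀(B) + NF + SNR_min
= −174 + 79.57 + 9.65 + 10.7
= −74.08 dBm → −74.1 dBm

−74.1 dBm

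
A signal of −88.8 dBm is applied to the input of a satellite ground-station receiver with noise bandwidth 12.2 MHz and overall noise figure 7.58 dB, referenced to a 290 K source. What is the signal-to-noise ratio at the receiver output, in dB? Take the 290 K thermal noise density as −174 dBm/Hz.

Noise floor: N = −174 + 10 log₁₀(B) + NF
10 log₁₀(1.22×10⁷) = 70.86 dB
N = −174 + 70.86 + 7.58 = −95.56 dBm
SNR = P_sig − N = −88.8 − (−95.56) = 6.76 dB → 6.8 dB

6.8 dB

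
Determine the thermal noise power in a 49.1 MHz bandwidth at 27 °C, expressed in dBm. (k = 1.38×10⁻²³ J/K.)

−96.9 dBm

T = 27 °C + 273.15 = 300.15 K
P_n = kTB = 1.38×10⁻²³ × 300.15 × 4.91×10⁷ = 2.03×10⁻¹³ W
In dBm: 10 log₁₀(2.03×10⁻¹³ / 10⁻³) = −96.9 dBm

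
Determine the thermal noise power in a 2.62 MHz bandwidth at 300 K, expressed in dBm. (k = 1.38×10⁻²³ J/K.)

P_n = kTB = 1.38×10⁻²³ × 300 × 2.62×10⁶ = 1.08×10⁻¹⁴ W
In dBm: 10 log₁₀(1.08×10⁻¹⁴ / 10⁻³) = −109.6 dBm

−109.6 dBm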